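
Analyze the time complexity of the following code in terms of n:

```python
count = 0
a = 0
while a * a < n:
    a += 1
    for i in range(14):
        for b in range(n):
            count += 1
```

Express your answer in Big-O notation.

Each loop level contributes: √n × 1 × n. Multiplying the contributions gives O(n√n).

Answer: O(n√n)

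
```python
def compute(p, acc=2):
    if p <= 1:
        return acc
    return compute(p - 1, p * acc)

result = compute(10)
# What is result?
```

Accumulator trace (n, acc): (10, 2) -> (9, 20) -> (8, 180) -> (7, 1440) -> (6, 10080) -> (5, 60480) -> (4, 302400) -> (3, 1209600) -> (2, 3628800) -> (1, 7257600) -> return 7257600

Answer: 7257600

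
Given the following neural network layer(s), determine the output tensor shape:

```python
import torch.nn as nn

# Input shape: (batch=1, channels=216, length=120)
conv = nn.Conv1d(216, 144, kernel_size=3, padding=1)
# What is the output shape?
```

Input: (1, 216, 120) -> Output: (1, 144, 120)

Answer: (1, 144, 120)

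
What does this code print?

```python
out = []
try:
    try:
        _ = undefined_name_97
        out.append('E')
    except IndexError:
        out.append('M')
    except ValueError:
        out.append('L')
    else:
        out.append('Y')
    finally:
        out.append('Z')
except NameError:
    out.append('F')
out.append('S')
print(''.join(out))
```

Execution trace: 'Z' (finally) → 'F' (outer except NameError) → 'S' (after the try/except). Output: ZFS

Answer: ZFS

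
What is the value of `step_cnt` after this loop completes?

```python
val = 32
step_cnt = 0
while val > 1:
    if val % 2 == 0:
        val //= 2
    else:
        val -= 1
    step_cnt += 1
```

Steps to reduce 32 to 1
`step_cnt` takes the values: 0 → 1 → 2 → 3 → 4 → 5

Answer: 5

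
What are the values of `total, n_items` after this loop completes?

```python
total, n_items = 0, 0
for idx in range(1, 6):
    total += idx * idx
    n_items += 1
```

Sum of squares and count
`total, n_items` takes the values: (0, 0) → (1, 0) → (1, 1) → (5, 1) → (5, 2) → (14, 2) → (14, 3) → (30, 3) → (30, 4) → (55, 4) → (55, 5)

Answer: 55, 5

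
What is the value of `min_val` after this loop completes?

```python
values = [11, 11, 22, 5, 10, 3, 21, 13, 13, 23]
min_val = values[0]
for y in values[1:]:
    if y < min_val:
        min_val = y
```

Minimum of [11, 11, 22, 5, 10, 3, 21, 13, 13, 23]
`min_val` takes the values: 11 → 5 → 3

Answer: 3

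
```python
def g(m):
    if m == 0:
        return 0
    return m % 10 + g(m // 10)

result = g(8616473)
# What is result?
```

Sum of digits of 8616473: 3 + 7 + 4 + 6 + 1 + 6 + 8 = 35

Answer: 35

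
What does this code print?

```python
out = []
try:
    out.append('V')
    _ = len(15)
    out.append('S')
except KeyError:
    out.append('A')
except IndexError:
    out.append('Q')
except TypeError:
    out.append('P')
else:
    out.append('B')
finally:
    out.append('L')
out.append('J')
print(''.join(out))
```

Execution trace: 'V' (try body) → 'P' (except TypeError) → 'L' (finally) → 'J' (after the try/except). Output: VPLJ

Answer: VPLJ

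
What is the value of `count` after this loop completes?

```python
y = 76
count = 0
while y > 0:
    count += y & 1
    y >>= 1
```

Count set bits in 76 (binary: 0b1001100)
`count` takes the values: 0 → 1 → 2 → 3

Answer: 3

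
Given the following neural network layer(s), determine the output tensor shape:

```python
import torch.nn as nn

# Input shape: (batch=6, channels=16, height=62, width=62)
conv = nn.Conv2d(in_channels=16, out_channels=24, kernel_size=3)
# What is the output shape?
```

Input: (6, 16, 62, 62) -> Output: (6, 24, 60, 60)

Answer: (6, 24, 60, 60)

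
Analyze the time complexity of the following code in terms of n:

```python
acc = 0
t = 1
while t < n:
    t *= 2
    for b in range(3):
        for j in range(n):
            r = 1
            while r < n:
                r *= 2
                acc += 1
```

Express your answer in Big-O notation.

Each loop level contributes: log n × 1 × n × log n. Multiplying the contributions gives O(n log² n).

Answer: O(n log² n)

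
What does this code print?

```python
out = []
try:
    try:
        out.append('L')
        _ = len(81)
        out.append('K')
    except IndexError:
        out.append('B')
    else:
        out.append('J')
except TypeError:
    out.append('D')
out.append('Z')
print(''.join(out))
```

Execution trace: 'L' (try body) → 'D' (outer except TypeError) → 'Z' (after the try/except). Output: LDZ

Answer: LDZ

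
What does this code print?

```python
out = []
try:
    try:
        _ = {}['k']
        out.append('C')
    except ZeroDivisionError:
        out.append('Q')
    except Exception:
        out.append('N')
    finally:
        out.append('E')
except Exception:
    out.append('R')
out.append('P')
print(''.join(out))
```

Execution trace: 'N' (inner except Exception) → 'E' (inner finally) → 'P' (after the try/except). Output: NEP

Answer: NEP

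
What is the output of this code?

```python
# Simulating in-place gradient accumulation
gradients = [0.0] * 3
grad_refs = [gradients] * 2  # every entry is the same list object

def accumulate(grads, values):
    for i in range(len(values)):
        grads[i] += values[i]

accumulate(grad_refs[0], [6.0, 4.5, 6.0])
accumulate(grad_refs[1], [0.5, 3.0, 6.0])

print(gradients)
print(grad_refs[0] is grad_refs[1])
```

Key concept: gradient accumulation aliasing.
Step by step:
`gradients = [0.0] * 3` → gradients = [0.0, 0.0, 0.0]
`grad_refs = [gradients] * 2` → grad_refs = [[0.0, 0.0, 0.0], [0.0, 0.0, 0.0]]
`accumulate(grad_refs[0], [6.0, 4.5, 6.0])` → gradients = [6.0, 4.5, 6.0]; grad_refs = [[6.0, 4.5, 6.0], [6.0, 4.5, 6.0]]
`accumulate(grad_refs[1], [0.5, 3.0, 6.0])` → gradients = [6.5, 7.5, 12.0]; grad_refs = [[6.5, 7.5, 12.0], [6.5, 7.5, 12.0]]
`print(gradients)` → prints [6.5, 7.5, 12.0]
`print(grad_refs[0] is grad_refs[1])` → prints True

Answer:
[6.5, 7.5, 12.0]
True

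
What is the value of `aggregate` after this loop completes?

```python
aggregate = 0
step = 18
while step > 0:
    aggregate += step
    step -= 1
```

Sum 18 down to 1
`aggregate` takes the values: 0 → 18 → 35 → 51 → 66 → 80 → 93 → 105 → 116 → 126 → 135 → 143 → 150 → 156 → 161 → 165 → 168 → 170 → 171

Answer: 171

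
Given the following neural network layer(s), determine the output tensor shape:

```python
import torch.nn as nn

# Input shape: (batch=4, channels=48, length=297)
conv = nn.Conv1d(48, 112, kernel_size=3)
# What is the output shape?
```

Input: (4, 48, 297) -> Output: (4, 112, 295)

Answer: (4, 112, 295)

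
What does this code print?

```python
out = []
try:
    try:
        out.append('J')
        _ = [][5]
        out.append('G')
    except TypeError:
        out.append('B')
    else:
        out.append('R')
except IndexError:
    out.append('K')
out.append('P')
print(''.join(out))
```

Execution trace: 'J' (try body) → 'K' (outer except IndexError) → 'P' (after the try/except). Output: JKP

Answer: JKP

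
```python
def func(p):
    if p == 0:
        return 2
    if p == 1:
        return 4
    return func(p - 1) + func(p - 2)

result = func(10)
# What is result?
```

Build up from base cases: func(0)=2, func(1)=4, func(2)=6, func(3)=10, func(4)=16, func(5)=26, func(6)=42, ..., func(10)=288

Answer: 288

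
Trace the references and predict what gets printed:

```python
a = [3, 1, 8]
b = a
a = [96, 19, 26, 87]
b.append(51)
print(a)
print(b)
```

Key concept: rebinding vs mutation: a is rebound to a new list, b still points at the original.
Step by step:
`a = [3, 1, 8]` → a = [3, 1, 8]
`b = a` → b = [3, 1, 8] (same object as a)
`a = [96, 19, 26, 87]` → a = [96, 19, 26, 87]
`b.append(51)` → b = [3, 1, 8, 51]
`print(a)` → prints [96, 19, 26, 87]
`print(b)` → prints [3, 1, 8, 51]

Answer:
[96, 19, 26, 87]
[3, 1, 8, 51]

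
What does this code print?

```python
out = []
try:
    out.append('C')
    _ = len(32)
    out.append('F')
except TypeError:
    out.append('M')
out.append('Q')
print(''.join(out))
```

Execution trace: 'C' (try body) → 'M' (except TypeError) → 'Q' (after the try/except). Output: CMQ

Answer: CMQ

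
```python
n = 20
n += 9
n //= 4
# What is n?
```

Trace:
`n = 20` → n = 20
`n += 9` → n = 29
`n //= 4` → n = 7
So n = 7

Answer: 7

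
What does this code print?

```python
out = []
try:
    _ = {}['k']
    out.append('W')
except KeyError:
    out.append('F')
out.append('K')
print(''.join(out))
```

Execution trace: 'F' (except KeyError) → 'K' (after the try/except). Output: FK

Answer: FK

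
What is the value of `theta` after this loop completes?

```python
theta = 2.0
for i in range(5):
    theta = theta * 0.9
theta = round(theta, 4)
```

Exponential decay: 2.0 * 0.9^5
`theta` takes the values: 2.0 → 1.8 → 1.62 → 1.458 → 1.3122 → 1.18098 → 1.181

Answer: 1.181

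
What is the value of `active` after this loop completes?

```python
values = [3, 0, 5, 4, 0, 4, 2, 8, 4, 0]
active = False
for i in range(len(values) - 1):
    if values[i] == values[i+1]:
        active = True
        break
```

Check consecutive duplicates in [3, 0, 5, 4, 0, 4, 2, 8, 4, 0]
`active` takes the values: False

Answer: False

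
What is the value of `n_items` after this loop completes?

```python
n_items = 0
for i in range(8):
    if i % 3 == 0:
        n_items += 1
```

Count numbers divisible by 3 in range(8)
`n_items` takes the values: 0 → 1 → 2 → 3

Answer: 3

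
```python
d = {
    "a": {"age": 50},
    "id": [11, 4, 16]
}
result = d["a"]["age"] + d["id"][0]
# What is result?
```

Trace:
`d = { ...` → d = {'a': {'age': 50}, 'id': [11, 4, 16]}
`result = d["a"]["age"] + d["id"][0]` → result = 61
So result = 61

Answer: 61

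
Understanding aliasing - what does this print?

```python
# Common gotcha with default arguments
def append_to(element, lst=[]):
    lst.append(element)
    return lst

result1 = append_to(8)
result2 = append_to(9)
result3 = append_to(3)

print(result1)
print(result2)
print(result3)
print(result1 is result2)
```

Key concept: mutable default argument gotcha.
Step by step:
`result1 = append_to(8)` → result1 = [8]
`result2 = append_to(9)` → result1 = [8, 9] (same object as result2); result2 = [8, 9] (same object as result1)
`result3 = append_to(3)` → result1 = [8, 9, 3] (same object as result2, result3); result2 = [8, 9, 3] (same object as result1, result3); result3 = [8, 9, 3] (same object as result1, result2)
`print(result1)` → prints [8, 9, 3]
`print(result2)` → prints [8, 9, 3]
`print(result3)` → prints [8, 9, 3]
`print(result1 is result2)` → prints True

Answer:
[8, 9, 3]
[8, 9, 3]
[8, 9, 3]
True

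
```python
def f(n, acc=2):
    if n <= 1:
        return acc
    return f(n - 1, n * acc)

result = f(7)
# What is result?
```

Accumulator trace (n, acc): (7, 2) -> (6, 14) -> (5, 84) -> (4, 420) -> (3, 1680) -> (2, 5040) -> (1, 10080) -> return 10080

Answer: 10080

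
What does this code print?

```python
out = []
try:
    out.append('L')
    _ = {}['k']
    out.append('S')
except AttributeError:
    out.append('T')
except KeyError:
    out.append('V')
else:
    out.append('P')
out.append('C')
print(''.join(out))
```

Execution trace: 'L' (try body) → 'V' (except KeyError) → 'C' (after the try/except). Output: LVC

Answer: LVC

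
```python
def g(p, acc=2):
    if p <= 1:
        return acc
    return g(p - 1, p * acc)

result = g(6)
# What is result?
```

Accumulator trace (n, acc): (6, 2) -> (5, 12) -> (4, 60) -> (3, 240) -> (2, 720) -> (1, 1440) -> return 1440

Answer: 1440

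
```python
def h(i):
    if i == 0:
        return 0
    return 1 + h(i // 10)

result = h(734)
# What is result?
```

Count of digits of 734: 3

Answer: 3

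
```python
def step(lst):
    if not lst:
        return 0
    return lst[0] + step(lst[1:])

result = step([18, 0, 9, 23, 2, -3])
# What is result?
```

18 + 0 + 9 + 23 + 2 + (-3) + 0 = 49

Answer: 49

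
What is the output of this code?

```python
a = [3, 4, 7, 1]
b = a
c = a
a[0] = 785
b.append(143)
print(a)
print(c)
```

Key concept: multiple aliases.
Step by step:
`a = [3, 4, 7, 1]` → a = [3, 4, 7, 1]
`b = a` → b = [3, 4, 7, 1] (same object as a)
`c = a` → c = [3, 4, 7, 1] (same object as a, b)
`a[0] = 785` → a = [785, 4, 7, 1] (same object as b, c); b = [785, 4, 7, 1] (same object as a, c); c = [785, 4, 7, 1] (same object as a, b)
`b.append(143)` → a = [785, 4, 7, 1, 143] (same object as b, c); b = [785, 4, 7, 1, 143] (same object as a, c); c = [785, 4, 7, 1, 143] (same object as a, b)
`print(a)` → prints [785, 4, 7, 1, 143]
`print(c)` → prints [785, 4, 7, 1, 143]

Answer:
[785, 4, 7, 1, 143]
[785, 4, 7, 1, 143]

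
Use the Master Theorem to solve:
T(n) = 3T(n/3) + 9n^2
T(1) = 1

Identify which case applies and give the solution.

a=3, b=3, f(n)=9n^2. log_3(3) = 1. Since c=2 > 1 and the regularity condition holds (3(n/3)^2 = (3/3^2)n^2 with 3/3^2 < 1), Case 3 applies: T(n) = Θ(f(n)) = O(n^2).

Answer: O(n^2) - Case 3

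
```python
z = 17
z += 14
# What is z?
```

Trace:
`z = 17` → z = 17
`z += 14` → z = 31
So z = 31

Answer: 31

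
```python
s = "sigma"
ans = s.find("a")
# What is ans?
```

Trace:
`s = "sigma"` → s = 'sigma'
`ans = s.find("a")` → ans = 4
So ans = 4

Answer: 4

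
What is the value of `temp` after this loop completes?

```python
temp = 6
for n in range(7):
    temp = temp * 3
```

Multiply by 3, 7 times: 6 * 3^7 = 13122
`temp` takes the values: 6 → 18 → 54 → 162 → 486 → 1458 → 4374 → 13122

Answer: 13122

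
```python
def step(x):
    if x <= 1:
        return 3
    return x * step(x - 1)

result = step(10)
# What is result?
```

step(10) = 10 * 9 * 8 * 7 * 6 * 5 * 4 * 3 * 2 * 3 = 10886400

Answer: 10886400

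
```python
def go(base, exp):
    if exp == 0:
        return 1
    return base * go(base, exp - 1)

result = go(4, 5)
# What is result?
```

go(4, 5) = 4 * 4 * 4 * 4 * 4 = 1024

Answer: 1024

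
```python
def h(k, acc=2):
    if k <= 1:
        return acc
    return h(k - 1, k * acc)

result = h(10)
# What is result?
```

Accumulator trace (n, acc): (10, 2) -> (9, 20) -> (8, 180) -> (7, 1440) -> (6, 10080) -> (5, 60480) -> (4, 302400) -> (3, 1209600) -> (2, 3628800) -> (1, 7257600) -> return 7257600

Answer: 7257600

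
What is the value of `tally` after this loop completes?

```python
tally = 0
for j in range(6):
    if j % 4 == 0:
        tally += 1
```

Count numbers divisible by 4 in range(6)
`tally` takes the values: 0 → 1 → 2

Answer: 2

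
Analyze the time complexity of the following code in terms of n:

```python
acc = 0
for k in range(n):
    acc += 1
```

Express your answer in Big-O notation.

Each loop level contributes: n. Multiplying the contributions gives O(n).

Answer: O(n)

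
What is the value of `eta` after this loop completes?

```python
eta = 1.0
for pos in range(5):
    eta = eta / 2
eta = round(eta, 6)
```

Halving LR 5 times: 1 / 2^5
`eta` takes the values: 1.0 → 0.5 → 0.25 → 0.125 → 0.0625 → 0.03125

Answer: 0.03125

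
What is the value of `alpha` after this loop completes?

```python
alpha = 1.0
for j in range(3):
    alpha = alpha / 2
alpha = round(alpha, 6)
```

Halving LR 3 times: 1 / 2^3
`alpha` takes the values: 1.0 → 0.5 → 0.25 → 0.125

Answer: 0.125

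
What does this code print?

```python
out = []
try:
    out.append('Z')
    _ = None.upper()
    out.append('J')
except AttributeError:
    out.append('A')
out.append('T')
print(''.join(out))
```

Execution trace: 'Z' (try body) → 'A' (except AttributeError) → 'T' (after the try/except). Output: ZAT

Answer: ZAT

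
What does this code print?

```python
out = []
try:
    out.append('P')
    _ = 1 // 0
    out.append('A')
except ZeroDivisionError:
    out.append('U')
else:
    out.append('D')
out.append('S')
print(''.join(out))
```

Execution trace: 'P' (try body) → 'U' (except ZeroDivisionError) → 'S' (after the try/except). Output: PUS

Answer: PUS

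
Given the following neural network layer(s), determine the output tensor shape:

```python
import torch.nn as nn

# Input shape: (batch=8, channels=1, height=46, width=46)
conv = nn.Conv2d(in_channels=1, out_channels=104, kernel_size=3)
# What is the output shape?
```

Input: (8, 1, 46, 46) -> Output: (8, 104, 44, 44)

Answer: (8, 104, 44, 44)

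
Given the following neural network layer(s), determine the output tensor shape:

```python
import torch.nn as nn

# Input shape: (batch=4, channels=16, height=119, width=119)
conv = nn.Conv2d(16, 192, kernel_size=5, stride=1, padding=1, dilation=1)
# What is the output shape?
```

Input: (4, 16, 119, 119) -> Output: (4, 192, 117, 117)

Answer: (4, 192, 117, 117)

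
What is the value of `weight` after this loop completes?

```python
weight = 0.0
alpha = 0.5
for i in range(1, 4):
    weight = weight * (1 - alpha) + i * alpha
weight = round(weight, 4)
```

Moving average with lr=0.5
`weight` takes the values: 0.0 → 0.5 → 1.25 → 2.125

Answer: 2.125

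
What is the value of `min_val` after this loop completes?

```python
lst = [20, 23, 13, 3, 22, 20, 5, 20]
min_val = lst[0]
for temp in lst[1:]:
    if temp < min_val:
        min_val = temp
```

Minimum of [20, 23, 13, 3, 22, 20, 5, 20]
`min_val` takes the values: 20 → 13 → 3

Answer: 3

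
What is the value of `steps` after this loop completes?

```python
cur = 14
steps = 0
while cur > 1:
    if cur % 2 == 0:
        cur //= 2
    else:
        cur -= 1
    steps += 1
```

Steps to reduce 14 to 1
`steps` takes the values: 0 → 1 → 2 → 3 → 4 → 5

Answer: 5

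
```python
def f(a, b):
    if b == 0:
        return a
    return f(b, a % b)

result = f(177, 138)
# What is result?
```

f(177, 138) -> f(138, 39) -> f(39, 21) -> f(21, 18) -> f(18, 3) -> f(3, 0) -> 3

Answer: 3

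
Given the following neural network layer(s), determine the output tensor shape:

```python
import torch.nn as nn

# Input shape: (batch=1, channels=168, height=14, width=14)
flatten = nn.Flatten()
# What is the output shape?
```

Input: (1, 168, 14, 14) -> Output: (1, 32928)

Answer: (1, 32928)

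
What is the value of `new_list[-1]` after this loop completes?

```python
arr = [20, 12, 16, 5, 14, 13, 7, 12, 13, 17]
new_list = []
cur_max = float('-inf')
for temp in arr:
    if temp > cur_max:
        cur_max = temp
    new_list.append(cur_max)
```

Running max ends at 20
`new_list` takes the values: [] → [20] → [20, 20] → [20, 20, 20] → [20, 20, 20, 20] → [20, 20, 20, 20, 20] → [20, 20, 20, 20, 20, 20] → [20, 20, 20, 20, 20, 20, 20] → [20, 20, 20, 20, 20, 20, 20, 20] → [20, 20, 20, 20, 20, 20, 20, 20, 20] → [20, 20, 20, 20, 20, 20, 20, 20, 20, 20]
So `new_list[-1]` = 20

Answer: 20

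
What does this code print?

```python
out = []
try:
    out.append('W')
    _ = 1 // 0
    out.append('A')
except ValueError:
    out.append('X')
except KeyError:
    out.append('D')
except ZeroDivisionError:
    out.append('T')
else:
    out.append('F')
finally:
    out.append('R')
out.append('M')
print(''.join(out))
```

Execution trace: 'W' (try body) → 'T' (except ZeroDivisionError) → 'R' (finally) → 'M' (after the try/except). Output: WTRM

Answer: WTRM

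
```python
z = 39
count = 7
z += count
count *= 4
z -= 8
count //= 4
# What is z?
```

Trace:
`z = 39` → z = 39
`count = 7` → count = 7
`z += count` → z = 46
`count *= 4` → count = 28
`z -= 8` → z = 38
`count //= 4` → count = 7
So z = 38

Answer: 38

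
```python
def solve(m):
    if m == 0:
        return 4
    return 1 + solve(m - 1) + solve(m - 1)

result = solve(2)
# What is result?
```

solve(m) = 1 + 2·solve(m-1), solve(0)=4. Closed form: (4+1)·2^2 - 1 = 19.

Answer: 19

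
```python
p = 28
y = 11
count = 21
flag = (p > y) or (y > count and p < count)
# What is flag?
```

Trace:
`p = 28` → p = 28
`y = 11` → y = 11
`count = 21` → count = 21
`flag = (p > y) or (y > count and p < count)` → flag = True
So flag = True

Answer: True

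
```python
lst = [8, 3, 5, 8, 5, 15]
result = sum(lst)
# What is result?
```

Trace:
`lst = [8, 3, 5, 8, 5, 15]` → lst = [8, 3, 5, 8, 5, 15]
`result = sum(lst)` → result = 44
So result = 44

Answer: 44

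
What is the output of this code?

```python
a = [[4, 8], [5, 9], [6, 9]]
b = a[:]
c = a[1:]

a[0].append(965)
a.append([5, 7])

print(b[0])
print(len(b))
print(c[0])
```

Key concept: slice with nested mutation.
Step by step:
`a = [[4, 8], [5, 9], [6, 9]]` → a = [[4, 8], [5, 9], [6, 9]]
`b = a[:]` → b = [[4, 8], [5, 9], [6, 9]]
`c = a[1:]` → c = [[5, 9], [6, 9]]
`a[0].append(965)` → a = [[4, 8, 965], [5, 9], [6, 9]]; b = [[4, 8, 965], [5, 9], [6, 9]]
`a.append([5, 7])` → a = [[4, 8, 965], [5, 9], [6, 9], [5, 7]]
`print(b[0])` → prints [4, 8, 965]
`print(len(b))` → prints 3
`print(c[0])` → prints [5, 9]

Answer:
[4, 8, 965]
3
[5, 9]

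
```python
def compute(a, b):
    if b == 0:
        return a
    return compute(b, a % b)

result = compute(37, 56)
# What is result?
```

compute(37, 56) -> compute(56, 37) -> compute(37, 19) -> compute(19, 18) -> compute(18, 1) -> compute(1, 0) -> 1

Answer: 1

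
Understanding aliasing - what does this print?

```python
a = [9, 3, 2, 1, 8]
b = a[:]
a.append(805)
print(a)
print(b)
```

Key concept: slice [:] creates copy.
Step by step:
`a = [9, 3, 2, 1, 8]` → a = [9, 3, 2, 1, 8]
`b = a[:]` → b = [9, 3, 2, 1, 8]
`a.append(805)` → a = [9, 3, 2, 1, 8, 805]
`print(a)` → prints [9, 3, 2, 1, 8, 805]
`print(b)` → prints [9, 3, 2, 1, 8]

Answer:
[9, 3, 2, 1, 8, 805]
[9, 3, 2, 1, 8]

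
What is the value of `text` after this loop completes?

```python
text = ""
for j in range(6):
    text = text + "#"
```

Repeat '#' 6 times
`text` takes the values: "" → "#" → "##" → "###" → "####" → "#####" → "######"

Answer: "######"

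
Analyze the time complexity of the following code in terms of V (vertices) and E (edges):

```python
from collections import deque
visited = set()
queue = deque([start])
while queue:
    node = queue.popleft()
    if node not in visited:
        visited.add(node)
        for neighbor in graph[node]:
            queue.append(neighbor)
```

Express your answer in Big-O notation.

This is Breadth-first search on a graph. Time complexity: O(V + E).

Answer: O(V + E)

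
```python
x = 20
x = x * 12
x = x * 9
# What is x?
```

Trace:
`x = 20` → x = 20
`x = x * 12` → x = 240
`x = x * 9` → x = 2160
So x = 2160

Answer: 2160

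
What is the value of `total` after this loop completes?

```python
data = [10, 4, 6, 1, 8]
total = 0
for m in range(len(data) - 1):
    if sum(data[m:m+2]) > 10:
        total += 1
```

Count windows with sum > 10
`total` takes the values: 0 → 1

Answer: 1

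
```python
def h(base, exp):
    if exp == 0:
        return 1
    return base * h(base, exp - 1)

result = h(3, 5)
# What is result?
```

h(3, 5) = 3 * 3 * 3 * 3 * 3 = 243

Answer: 243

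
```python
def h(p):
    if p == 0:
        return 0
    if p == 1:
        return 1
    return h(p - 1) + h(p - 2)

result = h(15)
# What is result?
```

Build up from base cases: h(0)=0, h(1)=1, h(2)=1, h(3)=2, h(4)=3, h(5)=5, h(6)=8, ..., h(15)=610

Answer: 610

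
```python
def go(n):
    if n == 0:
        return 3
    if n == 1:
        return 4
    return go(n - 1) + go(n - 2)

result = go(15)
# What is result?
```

Build up from base cases: go(0)=3, go(1)=4, go(2)=7, go(3)=11, go(4)=18, go(5)=29, go(6)=47, ..., go(15)=3571

Answer: 3571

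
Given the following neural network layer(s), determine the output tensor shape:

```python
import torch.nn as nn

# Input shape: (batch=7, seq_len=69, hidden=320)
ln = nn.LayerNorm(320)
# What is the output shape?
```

Input: (7, 69, 320) -> Output: (7, 69, 320)

Answer: (7, 69, 320)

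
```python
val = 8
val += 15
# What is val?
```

Trace:
`val = 8` → val = 8
`val += 15` → val = 23
So val = 23

Answer: 23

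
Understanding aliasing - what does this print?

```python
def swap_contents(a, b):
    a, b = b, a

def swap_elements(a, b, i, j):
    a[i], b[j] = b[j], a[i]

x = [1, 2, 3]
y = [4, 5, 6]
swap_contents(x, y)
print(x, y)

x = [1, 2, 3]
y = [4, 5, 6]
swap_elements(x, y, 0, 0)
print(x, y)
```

Key concept: parameter rebinding vs mutation.
Step by step:
`x = [1, 2, 3]` → x = [1, 2, 3]
`y = [4, 5, 6]` → y = [4, 5, 6]
`swap_contents(x, y)` → no visible change to tracked variables
`print(x, y)` → prints [1, 2, 3] [4, 5, 6]
`x = [1, 2, 3]` → x = [1, 2, 3]
`y = [4, 5, 6]` → y = [4, 5, 6]
`swap_elements(x, y, 0, 0)` → x = [4, 2, 3]; y = [1, 5, 6]
`print(x, y)` → prints [4, 2, 3] [1, 5, 6]

Answer:
[1, 2, 3] [4, 5, 6]
[4, 2, 3] [1, 5, 6]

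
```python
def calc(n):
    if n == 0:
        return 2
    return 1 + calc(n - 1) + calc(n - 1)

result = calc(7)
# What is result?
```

calc(n) = 1 + 2·calc(n-1), calc(0)=2. Closed form: (2+1)·2^7 - 1 = 383.

Answer: 383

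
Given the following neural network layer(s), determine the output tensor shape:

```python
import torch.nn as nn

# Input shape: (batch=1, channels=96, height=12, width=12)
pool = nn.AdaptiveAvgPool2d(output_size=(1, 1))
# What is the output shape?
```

Input: (1, 96, 12, 12) -> Output: (1, 96, 1, 1)

Answer: (1, 96, 1, 1)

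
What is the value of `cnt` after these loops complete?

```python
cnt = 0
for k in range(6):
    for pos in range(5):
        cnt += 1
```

6 * 5 = 30
`cnt` takes the values: 0 → 1 → 2 → 3 → 4 → 5 → 6 → 7 → 8 → 9 → 10 → 11 → 12 → 13 → 14 → 15 → 16 → 17 → 18 → 19 → 20 → 21 → 22 → 23 → 24 → 25 → 26 → 27 → 28 → 29 → 30

Answer: 30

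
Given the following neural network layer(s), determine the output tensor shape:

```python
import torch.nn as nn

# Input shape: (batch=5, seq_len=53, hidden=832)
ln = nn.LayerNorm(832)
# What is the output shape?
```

Input: (5, 53, 832) -> Output: (5, 53, 832)

Answer: (5, 53, 832)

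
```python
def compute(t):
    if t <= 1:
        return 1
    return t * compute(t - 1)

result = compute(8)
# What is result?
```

compute(8) = 8 * 7 * 6 * 5 * 4 * 3 * 2 * 1 = 40320

Answer: 40320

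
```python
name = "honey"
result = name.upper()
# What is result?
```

Trace:
`name = "honey"` → name = 'honey'
`result = name.upper()` → result = 'HONEY'
So result = 'HONEY'

Answer: 'HONEY'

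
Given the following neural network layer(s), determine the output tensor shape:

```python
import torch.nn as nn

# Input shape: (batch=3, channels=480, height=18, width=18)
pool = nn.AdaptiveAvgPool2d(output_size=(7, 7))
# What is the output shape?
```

Input: (3, 480, 18, 18) -> Output: (3, 480, 7, 7)

Answer: (3, 480, 7, 7)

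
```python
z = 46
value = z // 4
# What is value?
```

Trace:
`z = 46` → z = 46
`value = z // 4` → value = 11
So value = 11

Answer: 11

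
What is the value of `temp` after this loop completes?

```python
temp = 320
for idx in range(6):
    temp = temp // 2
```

Halve 6 times: 320 // 2^6 = 5
`temp` takes the values: 320 → 160 → 80 → 40 → 20 → 10 → 5

Answer: 5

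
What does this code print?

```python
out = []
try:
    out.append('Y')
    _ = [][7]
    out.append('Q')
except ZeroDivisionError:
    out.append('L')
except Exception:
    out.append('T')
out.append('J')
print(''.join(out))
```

Execution trace: 'Y' (try body) → 'T' (except Exception) → 'J' (after the try/except). Output: YTJ

Answer: YTJ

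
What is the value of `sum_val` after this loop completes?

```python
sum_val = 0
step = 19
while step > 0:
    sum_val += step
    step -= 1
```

Sum 19 down to 1
`sum_val` takes the values: 0 → 19 → 37 → 54 → 70 → 85 → 99 → 112 → 124 → 135 → 145 → 154 → 162 → 169 → 175 → 180 → 184 → 187 → 189 → 190

Answer: 190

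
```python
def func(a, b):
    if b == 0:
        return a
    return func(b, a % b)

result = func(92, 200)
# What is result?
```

func(92, 200) -> func(200, 92) -> func(92, 16) -> func(16, 12) -> func(12, 4) -> func(4, 0) -> 4

Answer: 4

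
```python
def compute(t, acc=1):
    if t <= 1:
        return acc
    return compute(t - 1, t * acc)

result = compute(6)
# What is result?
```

Accumulator trace (n, acc): (6, 1) -> (5, 6) -> (4, 30) -> (3, 120) -> (2, 360) -> (1, 720) -> return 720

Answer: 720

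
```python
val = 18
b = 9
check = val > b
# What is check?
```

Trace:
`val = 18` → val = 18
`b = 9` → b = 9
`check = val > b` → check = True
So check = True

Answer: True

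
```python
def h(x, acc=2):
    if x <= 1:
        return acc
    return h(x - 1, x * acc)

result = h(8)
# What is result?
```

Accumulator trace (n, acc): (8, 2) -> (7, 16) -> (6, 112) -> (5, 672) -> (4, 3360) -> (3, 13440) -> (2, 40320) -> (1, 80640) -> return 80640

Answer: 80640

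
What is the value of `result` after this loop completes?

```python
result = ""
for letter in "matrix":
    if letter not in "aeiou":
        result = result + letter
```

Remove vowels from 'matrix'
`result` takes the values: "" → "m" → "mt" → "mtr" → "mtrx"

Answer: "mtrx"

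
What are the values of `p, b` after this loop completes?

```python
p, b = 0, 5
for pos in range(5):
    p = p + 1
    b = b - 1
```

p goes 0→5, b goes 5→0
`p, b` takes the values: (0, 5) → (1, 5) → (1, 4) → (2, 4) → (2, 3) → (3, 3) → (3, 2) → (4, 2) → (4, 1) → (5, 1) → (5, 0)

Answer: 5, 0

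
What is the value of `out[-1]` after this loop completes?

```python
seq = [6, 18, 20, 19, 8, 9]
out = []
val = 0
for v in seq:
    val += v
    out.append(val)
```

Cumulative sum ends at 80
`out` takes the values: [] → [6] → [6, 24] → [6, 24, 44] → [6, 24, 44, 63] → [6, 24, 44, 63, 71] → [6, 24, 44, 63, 71, 80]
So `out[-1]` = 80

Answer: 80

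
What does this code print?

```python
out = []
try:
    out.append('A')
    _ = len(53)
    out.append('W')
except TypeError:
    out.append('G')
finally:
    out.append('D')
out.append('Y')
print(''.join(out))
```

Execution trace: 'A' (try body) → 'G' (except TypeError) → 'D' (finally) → 'Y' (after the try/except). Output: AGDY

Answer: AGDY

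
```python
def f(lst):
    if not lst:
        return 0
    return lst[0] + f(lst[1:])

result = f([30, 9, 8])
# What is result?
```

30 + 9 + 8 + 0 = 47

Answer: 47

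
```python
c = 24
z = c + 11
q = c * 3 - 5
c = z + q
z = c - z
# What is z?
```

Trace:
`c = 24` → c = 24
`z = c + 11` → z = 35
`q = c * 3 - 5` → q = 67
`c = z + q` → c = 102
`z = c - z` → z = 67
So z = 67

Answer: 67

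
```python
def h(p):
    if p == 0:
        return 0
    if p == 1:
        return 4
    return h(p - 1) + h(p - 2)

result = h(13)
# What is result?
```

Build up from base cases: h(0)=0, h(1)=4, h(2)=4, h(3)=8, h(4)=12, h(5)=20, h(6)=32, ..., h(13)=932

Answer: 932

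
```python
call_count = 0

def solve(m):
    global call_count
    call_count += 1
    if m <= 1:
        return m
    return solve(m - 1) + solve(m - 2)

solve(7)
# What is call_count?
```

Calls(m) = 1 + Calls(m-1) + Calls(m-2); Calls(0)=Calls(1)=1. For m=7 this gives 41.

Answer: 41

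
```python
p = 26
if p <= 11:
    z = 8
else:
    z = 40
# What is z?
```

Trace:
`p = 26` → p = 26
`if p <= 11: ...` → p <= 11 is False, take else branch → z = 40
So z = 40

Answer: 40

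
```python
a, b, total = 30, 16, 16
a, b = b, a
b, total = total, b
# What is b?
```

Trace:
`a, b, total = 30, 16, 16` → a = 30; b = 16; total = 16
`a, b = b, a` → a = 16; b = 30
`b, total = total, b` → b = 16; total = 30
So b = 16

Answer: 16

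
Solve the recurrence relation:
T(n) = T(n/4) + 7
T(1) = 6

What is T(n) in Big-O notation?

Each step divides n by 4 and adds 7. After log_4(n) steps we reach T(1)=6. So T(n) = 7·log_4(n) + 6 = O(log n).

Answer: O(log n)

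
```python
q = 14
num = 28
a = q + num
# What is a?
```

Trace:
`q = 14` → q = 14
`num = 28` → num = 28
`a = q + num` → a = 42
So a = 42

Answer: 42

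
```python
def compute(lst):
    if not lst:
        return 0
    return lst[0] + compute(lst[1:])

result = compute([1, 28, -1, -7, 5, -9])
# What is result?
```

1 + 28 + (-1) + (-7) + 5 + (-9) + 0 = 17

Answer: 17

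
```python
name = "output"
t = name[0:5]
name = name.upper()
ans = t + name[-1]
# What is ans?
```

Trace:
`name = "output"` → name = 'output'
`t = name[0:5]` → t = 'outpu'
`name = name.upper()` → name = 'OUTPUT'
`ans = t + name[-1]` → ans = 'outpuT'
So ans = 'outpuT'

Answer: 'outpuT'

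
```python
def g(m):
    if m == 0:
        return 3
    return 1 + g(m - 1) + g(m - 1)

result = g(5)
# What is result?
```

g(m) = 1 + 2·g(m-1), g(0)=3. Closed form: (3+1)·2^5 - 1 = 127.

Answer: 127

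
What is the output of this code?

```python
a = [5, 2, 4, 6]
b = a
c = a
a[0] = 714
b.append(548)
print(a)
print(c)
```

Key concept: multiple aliases.
Step by step:
`a = [5, 2, 4, 6]` → a = [5, 2, 4, 6]
`b = a` → b = [5, 2, 4, 6] (same object as a)
`c = a` → c = [5, 2, 4, 6] (same object as a, b)
`a[0] = 714` → a = [714, 2, 4, 6] (same object as b, c); b = [714, 2, 4, 6] (same object as a, c); c = [714, 2, 4, 6] (same object as a, b)
`b.append(548)` → a = [714, 2, 4, 6, 548] (same object as b, c); b = [714, 2, 4, 6, 548] (same object as a, c); c = [714, 2, 4, 6, 548] (same object as a, b)
`print(a)` → prints [714, 2, 4, 6, 548]
`print(c)` → prints [714, 2, 4, 6, 548]

Answer:
[714, 2, 4, 6, 548]
[714, 2, 4, 6, 548]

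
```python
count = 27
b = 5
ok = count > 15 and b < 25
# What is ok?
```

Trace:
`count = 27` → count = 27
`b = 5` → b = 5
`ok = count > 15 and b < 25` → ok = True
So ok = True

Answer: True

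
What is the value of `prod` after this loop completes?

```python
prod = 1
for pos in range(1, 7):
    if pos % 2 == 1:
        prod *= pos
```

Product of odd numbers 1 to 6
`prod` takes the values: 1 → 3 → 15

Answer: 15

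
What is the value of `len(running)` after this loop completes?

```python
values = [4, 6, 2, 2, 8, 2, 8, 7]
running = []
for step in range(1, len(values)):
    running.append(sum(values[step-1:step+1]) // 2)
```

Number of 2-element averages
`running` takes the values: [] → [5] → [5, 4] → [5, 4, 2] → [5, 4, 2, 5] → [5, 4, 2, 5, 5] → [5, 4, 2, 5, 5, 5] → [5, 4, 2, 5, 5, 5, 7]
So `len(running)` = 7

Answer: 7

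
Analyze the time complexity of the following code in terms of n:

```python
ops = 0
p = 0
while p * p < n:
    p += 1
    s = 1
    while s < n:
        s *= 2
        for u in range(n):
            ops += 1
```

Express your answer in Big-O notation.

Each loop level contributes: √n × log n × n. Multiplying the contributions gives O(n√n log n).

Answer: O(n√n log n)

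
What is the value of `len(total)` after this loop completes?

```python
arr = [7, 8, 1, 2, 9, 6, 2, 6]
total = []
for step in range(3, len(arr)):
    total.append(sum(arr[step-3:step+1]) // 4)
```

Number of 4-element averages
`total` takes the values: [] → [4] → [4, 5] → [4, 5, 4] → [4, 5, 4, 4] → [4, 5, 4, 4, 5]
So `len(total)` = 5

Answer: 5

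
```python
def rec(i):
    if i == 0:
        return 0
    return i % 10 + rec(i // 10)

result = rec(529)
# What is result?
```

Sum of digits of 529: 9 + 2 + 5 = 16

Answer: 16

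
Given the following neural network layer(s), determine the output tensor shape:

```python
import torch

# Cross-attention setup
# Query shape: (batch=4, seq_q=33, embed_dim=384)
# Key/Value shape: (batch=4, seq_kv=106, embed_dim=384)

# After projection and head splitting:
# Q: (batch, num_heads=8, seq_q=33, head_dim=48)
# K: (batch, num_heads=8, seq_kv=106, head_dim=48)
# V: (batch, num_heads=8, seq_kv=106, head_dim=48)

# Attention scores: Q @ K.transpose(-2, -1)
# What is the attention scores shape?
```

Input: (4, 33, 384) -> Output: (4, 8, 33, 106)

Answer: (4, 8, 33, 106)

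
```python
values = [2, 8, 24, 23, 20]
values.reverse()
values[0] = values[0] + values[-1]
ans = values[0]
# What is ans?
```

Trace:
`values = [2, 8, 24, 23, 20]` → values = [2, 8, 24, 23, 20]
`values.reverse()` → values = [20, 23, 24, 8, 2]
`values[0] = values[0] + values[-1]` → values = [22, 23, 24, 8, 2]
`ans = values[0]` → ans = 22
So ans = 22

Answer: 22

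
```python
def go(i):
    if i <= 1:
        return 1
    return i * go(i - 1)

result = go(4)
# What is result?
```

go(4) = 4 * 3 * 2 * 1 = 24

Answer: 24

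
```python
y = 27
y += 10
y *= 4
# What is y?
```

Trace:
`y = 27` → y = 27
`y += 10` → y = 37
`y *= 4` → y = 148
So y = 148

Answer: 148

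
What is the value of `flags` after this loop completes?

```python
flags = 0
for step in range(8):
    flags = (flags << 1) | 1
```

Build 8 consecutive 1-bits: 0b11111111
`flags` takes the values: 0 → 1 → 3 → 7 → 15 → 31 → 63 → 127 → 255

Answer: 255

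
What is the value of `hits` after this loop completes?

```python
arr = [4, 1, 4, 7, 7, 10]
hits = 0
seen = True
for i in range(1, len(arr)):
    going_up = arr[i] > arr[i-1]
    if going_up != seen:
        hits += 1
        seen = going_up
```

Count direction changes in [4, 1, 4, 7, 7, 10]
`hits` takes the values: 0 → 1 → 2 → 3 → 4

Answer: 4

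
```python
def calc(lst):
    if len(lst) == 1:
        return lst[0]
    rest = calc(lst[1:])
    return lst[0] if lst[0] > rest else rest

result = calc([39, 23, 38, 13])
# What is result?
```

Recursive max over [39, 23, 38, 13] = 39

Answer: 39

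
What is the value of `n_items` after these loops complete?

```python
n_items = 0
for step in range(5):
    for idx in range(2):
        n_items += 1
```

5 * 2 = 10
`n_items` takes the values: 0 → 1 → 2 → 3 → 4 → 5 → 6 → 7 → 8 → 9 → 10

Answer: 10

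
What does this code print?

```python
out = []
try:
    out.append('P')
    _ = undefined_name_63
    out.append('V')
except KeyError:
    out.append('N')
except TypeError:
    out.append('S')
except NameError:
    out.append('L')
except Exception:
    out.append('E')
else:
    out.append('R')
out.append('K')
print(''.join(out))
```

Execution trace: 'P' (try body) → 'L' (except NameError) → 'K' (after the try/except). Output: PLK

Answer: PLK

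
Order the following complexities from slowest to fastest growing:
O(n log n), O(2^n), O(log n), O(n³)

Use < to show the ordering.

Ordered by growth rate: O(log n) < O(n log n) < O(n³) < O(2^n)

Answer: O(log n) < O(n log n) < O(n³) < O(2^n)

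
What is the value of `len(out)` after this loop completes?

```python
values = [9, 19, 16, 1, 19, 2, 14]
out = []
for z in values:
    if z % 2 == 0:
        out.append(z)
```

Count even numbers in [9, 19, 16, 1, 19, 2, 14]
`out` takes the values: [] → [16] → [16, 2] → [16, 2, 14]
So `len(out)` = 3

Answer: 3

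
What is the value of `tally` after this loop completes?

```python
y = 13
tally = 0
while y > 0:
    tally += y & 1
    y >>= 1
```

Count set bits in 13 (binary: 0b1101)
`tally` takes the values: 0 → 1 → 2 → 3

Answer: 3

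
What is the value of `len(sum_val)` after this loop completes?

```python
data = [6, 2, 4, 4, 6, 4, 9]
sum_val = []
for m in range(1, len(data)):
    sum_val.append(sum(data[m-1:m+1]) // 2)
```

Number of 2-element averages
`sum_val` takes the values: [] → [4] → [4, 3] → [4, 3, 4] → [4, 3, 4, 5] → [4, 3, 4, 5, 5] → [4, 3, 4, 5, 5, 6]
So `len(sum_val)` = 6

Answer: 6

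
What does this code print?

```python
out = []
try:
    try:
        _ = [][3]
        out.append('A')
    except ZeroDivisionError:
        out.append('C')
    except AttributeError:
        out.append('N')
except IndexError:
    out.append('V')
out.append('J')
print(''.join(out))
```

Execution trace: 'V' (outer except IndexError) → 'J' (after the try/except). Output: VJ

Answer: VJ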